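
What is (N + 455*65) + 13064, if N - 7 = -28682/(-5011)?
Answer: 213727788/5011 ≈ 42652.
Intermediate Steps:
N = 63759/5011 (N = 7 - 28682/(-5011) = 7 - 28682*(-1/5011) = 7 + 28682/5011 = 63759/5011 ≈ 12.724)
(N + 455*65) + 13064 = (63759/5011 + 455*65) + 13064 = (63759/5011 + 29575) + 13064 = 148264084/5011 + 13064 = 213727788/5011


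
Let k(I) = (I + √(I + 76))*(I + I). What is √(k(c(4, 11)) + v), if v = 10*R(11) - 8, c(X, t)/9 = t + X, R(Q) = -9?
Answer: √(36352 + 270*√211) ≈ 200.68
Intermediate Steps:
c(X, t) = 9*X + 9*t (c(X, t) = 9*(t + X) = 9*(X + t) = 9*X + 9*t)
v = -98 (v = 10*(-9) - 8 = -90 - 8 = -98)
k(I) = 2*I*(I + √(76 + I)) (k(I) = (I + √(76 + I))*(2*I) = 2*I*(I + √(76 + I)))
√(k(c(4, 11)) + v) = √(2*(9*4 + 9*11)*((9*4 + 9*11) + √(76 + (9*4 + 9*11))) - 98) = √(2*(36 + 99)*((36 + 99) + √(76 + (36 + 99))) - 98) = √(2*135*(135 + √(76 + 135)) - 98) = √(2*135*(135 + √211) - 98) = √((36450 + 270*√211) - 98) = √(36352 + 270*√211)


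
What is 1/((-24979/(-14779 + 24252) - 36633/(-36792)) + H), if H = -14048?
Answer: -116176872/1632243365509 ≈ -7.1176e-5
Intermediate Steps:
1/((-24979/(-14779 + 24252) - 36633/(-36792)) + H) = 1/((-24979/(-14779 + 24252) - 36633/(-36792)) - 14048) = 1/((-24979/9473 - 36633*(-1/36792)) - 14048) = 1/((-24979*1/9473 + 12211/12264) - 14048) = 1/((-24979/9473 + 12211/12264) - 14048) = 1/(-190667653/116176872 - 14048) = 1/(-1632243365509/116176872) = -116176872/1632243365509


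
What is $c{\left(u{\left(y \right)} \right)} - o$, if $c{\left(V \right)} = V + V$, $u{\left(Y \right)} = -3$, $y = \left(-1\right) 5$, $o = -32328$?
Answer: $32322$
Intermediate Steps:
$y = -5$
$c{\left(V \right)} = 2 V$
$c{\left(u{\left(y \right)} \right)} - o = 2 \left(-3\right) - -32328 = -6 + 32328 = 32322$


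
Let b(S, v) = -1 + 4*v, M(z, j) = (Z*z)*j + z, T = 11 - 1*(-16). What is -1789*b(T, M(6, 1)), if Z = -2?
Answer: 44725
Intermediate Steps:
T = 27 (T = 11 + 16 = 27)
M(z, j) = z - 2*j*z (M(z, j) = (-2*z)*j + z = -2*j*z + z = z - 2*j*z)
-1789*b(T, M(6, 1)) = -1789*(-1 + 4*(6*(1 - 2*1))) = -1789*(-1 + 4*(6*(1 - 2))) = -1789*(-1 + 4*(6*(-1))) = -1789*(-1 + 4*(-6)) = -1789*(-1 - 24) = -1789*(-25) = 44725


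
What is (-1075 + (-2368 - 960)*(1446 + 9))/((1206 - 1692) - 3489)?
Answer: 968663/795 ≈ 1218.4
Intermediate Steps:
(-1075 + (-2368 - 960)*(1446 + 9))/((1206 - 1692) - 3489) = (-1075 - 3328*1455)/(-486 - 3489) = (-1075 - 4842240)/(-3975) = -4843315*(-1/3975) = 968663/795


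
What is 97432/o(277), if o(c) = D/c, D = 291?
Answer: 26988664/291 ≈ 92745.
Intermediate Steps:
o(c) = 291/c
97432/o(277) = 97432/((291/277)) = 97432/((291*(1/277))) = 97432/(291/277) = 97432*(277/291) = 26988664/291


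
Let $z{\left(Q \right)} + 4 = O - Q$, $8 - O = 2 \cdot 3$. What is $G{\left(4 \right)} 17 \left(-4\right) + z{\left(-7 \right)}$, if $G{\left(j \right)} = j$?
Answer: $-267$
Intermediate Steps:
$O = 2$ ($O = 8 - 2 \cdot 3 = 8 - 6 = 2$)
$z{\left(Q \right)} = -2 - Q$ ($z{\left(Q \right)} = -4 - \left(-2 + Q\right) = -2 - Q$)
$G{\left(4 \right)} 17 \left(-4\right) + z{\left(-7 \right)} = 4 \cdot 17 \left(-4\right) - -5 = 4 \left(-68\right) + \left(-2 + 7\right) = -272 + 5 = -267$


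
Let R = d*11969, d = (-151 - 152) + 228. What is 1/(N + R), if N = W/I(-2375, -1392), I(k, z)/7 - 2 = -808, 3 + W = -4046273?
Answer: -217/194639849 ≈ -1.1149e-6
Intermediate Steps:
W = -4046276 (W = -3 - 4046273 = -4046276)
I(k, z) = -5642 (I(k, z) = 14 + 7*(-808) = 14 - 5656 = -5642)
d = -75 (d = -303 + 228 = -75)
N = 155626/217 (N = -4046276/(-5642) = -4046276*(-1/5642) = 155626/217 ≈ 717.17)
R = -897675 (R = -75*11969 = -897675)
1/(N + R) = 1/(155626/217 - 897675) = 1/(-194639849/217) = -217/194639849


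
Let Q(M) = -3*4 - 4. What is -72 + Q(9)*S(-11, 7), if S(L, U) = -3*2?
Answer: 24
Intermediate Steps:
S(L, U) = -6
Q(M) = -16 (Q(M) = -12 - 4 = -16)
-72 + Q(9)*S(-11, 7) = -72 - 16*(-6) = -72 + 96 = 24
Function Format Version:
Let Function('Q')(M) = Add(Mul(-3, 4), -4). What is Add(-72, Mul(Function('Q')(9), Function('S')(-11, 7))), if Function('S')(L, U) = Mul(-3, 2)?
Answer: 24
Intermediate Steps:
Function('S')(L, U) = -6
Function('Q')(M) = -16 (Function('Q')(M) = Add(-12, -4) = -16)
Add(-72, Mul(Function('Q')(9), Function('S')(-11, 7))) = Add(-72, Mul(-16, -6)) = Add(-72, 96) = 24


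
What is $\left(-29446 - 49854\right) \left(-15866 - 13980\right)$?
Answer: $2366787800$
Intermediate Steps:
$\left(-29446 - 49854\right) \left(-15866 - 13980\right) = \left(-79300\right) \left(-29846\right) = 2366787800$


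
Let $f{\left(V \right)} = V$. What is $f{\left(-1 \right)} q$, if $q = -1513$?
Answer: $1513$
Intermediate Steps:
$f{\left(-1 \right)} q = \left(-1\right) \left(-1513\right) = 1513$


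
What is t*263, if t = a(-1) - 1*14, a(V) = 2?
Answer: -3156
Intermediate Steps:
t = -12 (t = 2 - 1*14 = 2 - 14 = -12)
t*263 = -12*263 = -3156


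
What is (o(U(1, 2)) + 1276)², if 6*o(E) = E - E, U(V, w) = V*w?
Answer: 1628176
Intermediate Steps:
o(E) = 0 (o(E) = (E - E)/6 = (⅙)*0 = 0)
(o(U(1, 2)) + 1276)² = (0 + 1276)² = 1276² = 1628176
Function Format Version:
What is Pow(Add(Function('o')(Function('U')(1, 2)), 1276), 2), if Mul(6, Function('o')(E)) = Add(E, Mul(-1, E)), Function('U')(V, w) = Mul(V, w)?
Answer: 1628176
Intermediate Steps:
Function('o')(E) = 0 (Function('o')(E) = Mul(Rational(1, 6), Add(E, Mul(-1, E))) = Mul(Rational(1, 6), 0) = 0)
Pow(Add(Function('o')(Function('U')(1, 2)), 1276), 2) = Pow(Add(0, 1276), 2) = Pow(1276, 2) = 1628176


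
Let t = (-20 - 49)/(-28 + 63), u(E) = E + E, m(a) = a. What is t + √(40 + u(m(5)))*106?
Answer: -69/35 + 530*√2 ≈ 747.56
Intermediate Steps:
u(E) = 2*E
t = -69/35 ≈ -1.9714
t + √(40 + u(m(5)))*106 = -69/35 + √(40 + 2*5)*106 = -69/35 + √(40 + 10)*106 = -69/35 + √50*106 = -69/35 + (5*√2)*106 = -69/35 + 530*√2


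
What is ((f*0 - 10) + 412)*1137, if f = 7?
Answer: 457074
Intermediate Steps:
((f*0 - 10) + 412)*1137 = ((7*0 - 10) + 412)*1137 = ((0 - 10) + 412)*1137 = (-10 + 412)*1137 = 402*1137 = 457074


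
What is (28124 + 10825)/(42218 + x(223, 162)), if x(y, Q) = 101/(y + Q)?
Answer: 14995365/16254031 ≈ 0.92256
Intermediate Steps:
x(y, Q) = 101/(Q + y)
(28124 + 10825)/(42218 + x(223, 162)) = (28124 + 10825)/(42218 + 101/(162 + 223)) = 38949/(42218 + 101/385) = 38949/(16254031/385) = 38949*(385/16254031) = 14995365/16254031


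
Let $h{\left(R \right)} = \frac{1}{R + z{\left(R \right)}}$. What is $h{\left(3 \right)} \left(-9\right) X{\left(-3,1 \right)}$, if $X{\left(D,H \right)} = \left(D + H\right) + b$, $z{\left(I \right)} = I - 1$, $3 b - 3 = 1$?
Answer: $\frac{6}{5} \approx 1.2$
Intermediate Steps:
$b = \frac{4}{3}$ ($b = 1 + \frac{1}{3} \cdot 1 = 1 + \frac{1}{3} = \frac{4}{3} \approx 1.3333$)
$z{\left(I \right)} = -1 + I$
$h{\left(R \right)} = \frac{1}{-1 + 2 R}$ ($h{\left(R \right)} = \frac{1}{R + \left(-1 + R\right)} = \frac{1}{-1 + 2 R}$)
$X{\left(D,H \right)} = \frac{4}{3} + D + H$ ($X{\left(D,H \right)} = \left(D + H\right) + \frac{4}{3} = \frac{4}{3} + D + H$)
$h{\left(3 \right)} \left(-9\right) X{\left(-3,1 \right)} = \frac{1}{-1 + 2 \cdot 3} \left(-9\right) \left(\frac{4}{3} - 3 + 1\right) = \frac{1}{-1 + 6} \left(-9\right) \left(- \frac{2}{3}\right) = \frac{1}{5} \left(-9\right) \left(- \frac{2}{3}\right) = \left(- \frac{9}{5}\right) \left(- \frac{2}{3}\right) = \frac{6}{5}$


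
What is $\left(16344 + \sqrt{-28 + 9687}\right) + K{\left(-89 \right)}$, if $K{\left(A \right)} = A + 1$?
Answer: $16256 + \sqrt{9659} \approx 16354.0$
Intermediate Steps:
$K{\left(A \right)} = 1 + A$
$\left(16344 + \sqrt{-28 + 9687}\right) + K{\left(-89 \right)} = \left(16344 + \sqrt{-28 + 9687}\right) + \left(1 - 89\right) = \left(16344 + \sqrt{9659}\right) - 88 = 16256 + \sqrt{9659}$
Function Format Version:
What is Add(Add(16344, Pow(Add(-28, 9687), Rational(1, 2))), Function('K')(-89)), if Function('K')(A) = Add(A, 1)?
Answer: Add(16256, Pow(9659, Rational(1, 2))) ≈ 16354.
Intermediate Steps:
Function('K')(A) = Add(1, A)
Add(Add(16344, Pow(Add(-28, 9687), Rational(1, 2))), Function('K')(-89)) = Add(Add(16344, Pow(Add(-28, 9687), Rational(1, 2))), Add(1, -89)) = Add(Add(16344, Pow(9659, Rational(1, 2))), -88) = Add(16256, Pow(9659, Rational(1, 2)))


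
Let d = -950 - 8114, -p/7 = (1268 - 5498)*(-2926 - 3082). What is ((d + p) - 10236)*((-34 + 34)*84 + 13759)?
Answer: -2447948720620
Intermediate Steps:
p = -177896880 (p = -7*(1268 - 5498)*(-2926 - 3082) = -(-29610)*(-6008) = -7*25413840 = -177896880)
d = -9064
((d + p) - 10236)*((-34 + 34)*84 + 13759) = ((-9064 - 177896880) - 10236)*((-34 + 34)*84 + 13759) = (-177905944 - 10236)*(0*84 + 13759) = -177916180*(0 + 13759) = -177916180*13759 = -2447948720620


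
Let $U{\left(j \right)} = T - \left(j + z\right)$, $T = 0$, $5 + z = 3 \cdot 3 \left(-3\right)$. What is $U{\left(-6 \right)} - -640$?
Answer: $678$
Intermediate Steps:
$z = -32$ ($z = -5 + 3 \cdot 3 \left(-3\right) = -5 + 9 \left(-3\right) = -5 - 27 = -32$)
$U{\left(j \right)} = 32 - j$ ($U{\left(j \right)} = 0 - \left(j - 32\right) = 0 - \left(-32 + j\right) = 32 - j$)
$U{\left(-6 \right)} - -640 = \left(32 - -6\right) - -640 = \left(32 + 6\right) + 640 = 38 + 640 = 678$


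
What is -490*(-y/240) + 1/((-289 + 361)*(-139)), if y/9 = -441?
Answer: -40549289/5004 ≈ -8103.4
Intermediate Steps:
y = -3969 (y = 9*(-441) = -3969)
-490*(-y/240) + 1/((-289 + 361)*(-139)) = -490/((-240/(-3969))) + 1/((-289 + 361)*(-139)) = -490/((-240*(-1/3969))) - 1/139/72 = -490/80/1323 + (1/72)*(-1/139) = -490*1323/80 - 1/10008 = -64827/8 - 1/10008 = -40549289/5004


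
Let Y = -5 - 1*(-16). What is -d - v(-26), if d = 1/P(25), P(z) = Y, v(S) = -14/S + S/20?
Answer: 959/1430 ≈ 0.67063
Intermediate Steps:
v(S) = -14/S + S/20 (v(S) = -14/S + S*(1/20) = -14/S + S/20)
Y = 11 (Y = -5 + 16 = 11)
P(z) = 11
d = 1/11 ≈ 0.090909
-d - v(-26) = -1*1/11 - (-14/(-26) + (1/20)*(-26)) = -1/11 - (-14*(-1/26) - 13/10) = -1/11 - (7/13 - 13/10) = -1/11 - 1*(-99/130) = -1/11 + 99/130 = 959/1430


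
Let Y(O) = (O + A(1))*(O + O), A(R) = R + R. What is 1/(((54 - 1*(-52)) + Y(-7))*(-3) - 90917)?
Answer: -1/91445 ≈ -1.0936e-5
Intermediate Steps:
A(R) = 2*R
Y(O) = 2*O*(2 + O) (Y(O) = (O + 2*1)*(O + O) = (O + 2)*(2*O) = (2 + O)*(2*O) = 2*O*(2 + O))
1/(((54 - 1*(-52)) + Y(-7))*(-3) - 90917) = 1/(((54 - 1*(-52)) + 2*(-7)*(2 - 7))*(-3) - 90917) = 1/(((54 + 52) + 2*(-7)*(-5))*(-3) - 90917) = 1/((106 + 70)*(-3) - 90917) = 1/(176*(-3) - 90917) = 1/(-528 - 90917) = 1/(-91445) = -1/91445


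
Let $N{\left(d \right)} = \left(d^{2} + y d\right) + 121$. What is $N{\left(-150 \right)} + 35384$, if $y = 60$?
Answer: $49005$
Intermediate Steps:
$N{\left(d \right)} = 121 + d^{2} + 60 d$ ($N{\left(d \right)} = \left(d^{2} + 60 d\right) + 121 = 121 + d^{2} + 60 d$)
$N{\left(-150 \right)} + 35384 = \left(121 + \left(-150\right)^{2} + 60 \left(-150\right)\right) + 35384 = \left(121 + 22500 - 9000\right) + 35384 = 13621 + 35384 = 49005$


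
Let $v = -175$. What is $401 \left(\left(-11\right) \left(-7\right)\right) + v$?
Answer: $30702$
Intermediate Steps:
$401 \left(\left(-11\right) \left(-7\right)\right) + v = 401 \left(\left(-11\right) \left(-7\right)\right) - 175 = 401 \cdot 77 - 175 = 30877 - 175 = 30702$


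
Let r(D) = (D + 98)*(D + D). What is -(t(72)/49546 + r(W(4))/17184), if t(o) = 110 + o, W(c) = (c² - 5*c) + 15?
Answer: -4354957/30407088 ≈ -0.14322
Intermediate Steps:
W(c) = 15 + c² - 5*c
r(D) = 2*D*(98 + D) (r(D) = (98 + D)*(2*D) = 2*D*(98 + D))
-(t(72)/49546 + r(W(4))/17184) = -((110 + 72)/49546 + (2*(15 + 4² - 5*4)*(98 + (15 + 4² - 5*4)))/17184) = -(182*(1/49546) + (2*(15 + 16 - 20)*(98 + (15 + 16 - 20)))*(1/17184)) = -(13/3539 + (2*11*(98 + 11))*(1/17184)) = -(13/3539 + (2*11*109)*(1/17184)) = -(13/3539 + 2398*(1/17184)) = -(13/3539 + 1199/8592) = -1*4354957/30407088 = -4354957/30407088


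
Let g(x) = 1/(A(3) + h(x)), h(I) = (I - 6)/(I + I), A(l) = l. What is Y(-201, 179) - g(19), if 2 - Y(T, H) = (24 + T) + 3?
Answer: 22314/127 ≈ 175.70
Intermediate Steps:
h(I) = (-6 + I)/(2*I) (h(I) = (-6 + I)/((2*I)) = (-6 + I)*(1/(2*I)) = (-6 + I)/(2*I))
g(x) = 1/(3 + (-6 + x)/(2*x))
Y(T, H) = -25 - T (Y(T, H) = 2 - ((24 + T) + 3) = 2 - (27 + T) = 2 + (-27 - T) = -25 - T)
Y(-201, 179) - g(19) = (-25 - 1*(-201)) - 2*19/(-6 + 7*19) = (-25 + 201) - 2*19/(-6 + 133) = 176 - 2*19/127 = 176 - 1*38/127 = 176 - 38/127 = 22314/127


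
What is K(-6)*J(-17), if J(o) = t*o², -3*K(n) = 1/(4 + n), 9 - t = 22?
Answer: -3757/6 ≈ -626.17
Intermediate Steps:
t = -13 (t = 9 - 1*22 = 9 - 22 = -13)
K(n) = -1/(3*(4 + n))
J(o) = -13*o²
K(-6)*J(-17) = (-1/(12 + 3*(-6)))*(-13*(-17)²) = (-1/(12 - 18))*(-13*289) = -1/(-6)*(-3757) = -1*(-⅙)*(-3757) = (⅙)*(-3757) = -3757/6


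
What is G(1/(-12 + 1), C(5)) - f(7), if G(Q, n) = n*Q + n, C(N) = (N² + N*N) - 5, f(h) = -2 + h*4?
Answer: 164/11 ≈ 14.909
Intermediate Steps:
f(h) = -2 + 4*h
C(N) = -5 + 2*N² (C(N) = (N² + N²) - 5 = 2*N² - 5 = -5 + 2*N²)
G(Q, n) = n + Q*n (G(Q, n) = Q*n + n = n + Q*n)
G(1/(-12 + 1), C(5)) - f(7) = (-5 + 2*5²)*(1 + 1/(-12 + 1)) - (-2 + 4*7) = (-5 + 2*25)*(1 + 1/(-11)) - (-2 + 28) = (-5 + 50)*(1 - 1/11) - 1*26 = 45*(10/11) - 26 = 450/11 - 26 = 164/11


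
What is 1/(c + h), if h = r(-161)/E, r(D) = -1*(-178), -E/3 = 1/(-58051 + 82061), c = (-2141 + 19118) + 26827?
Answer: -3/4142368 ≈ -7.2422e-7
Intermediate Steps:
c = 43804 (c = 16977 + 26827 = 43804)
E = -3/24010 (E = -3/(-58051 + 82061) = -3/24010 ≈ -0.00012495)
r(D) = 178
h = -4273780/3 (h = 178/(-3/24010) = 178*(-24010/3) = -4273780/3 ≈ -1.4246e+6)
1/(c + h) = 1/(43804 - 4273780/3) = 1/(-4142368/3) = -3/4142368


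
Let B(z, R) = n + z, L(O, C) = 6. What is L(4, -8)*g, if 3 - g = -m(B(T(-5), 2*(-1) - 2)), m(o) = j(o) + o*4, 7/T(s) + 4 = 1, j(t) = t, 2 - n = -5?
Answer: 158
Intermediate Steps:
n = 7 (n = 2 - 1*(-5) = 2 + 5 = 7)
T(s) = -7/3 (T(s) = 7/(-4 + 1) = 7/(-3) = 7*(-1/3) = -7/3)
B(z, R) = 7 + z
m(o) = 5*o (m(o) = o + o*4 = o + 4*o = 5*o)
g = 79/3 (g = 3 - (-1)*5*(7 - 7/3) = 3 - (-1)*5*(14/3) = 3 - (-1)*70/3 = 3 - 1*(-70/3) = 3 + 70/3 = 79/3 ≈ 26.333)
L(4, -8)*g = 6*(79/3) = 158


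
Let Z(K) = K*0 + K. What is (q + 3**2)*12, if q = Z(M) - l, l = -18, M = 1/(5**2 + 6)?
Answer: 10056/31 ≈ 324.39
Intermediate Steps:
M = 1/31 (M = 1/(25 + 6) = 1/31 ≈ 0.032258)
Z(K) = K (Z(K) = 0 + K = K)
q = 559/31 (q = 1/31 - 1*(-18) = 1/31 + 18 = 559/31 ≈ 18.032)
(q + 3**2)*12 = (559/31 + 3**2)*12 = (559/31 + 9)*12 = (838/31)*12 = 10056/31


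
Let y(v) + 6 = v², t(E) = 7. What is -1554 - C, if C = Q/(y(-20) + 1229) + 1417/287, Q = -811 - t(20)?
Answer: -725919779/465801 ≈ -1558.4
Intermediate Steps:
y(v) = -6 + v²
Q = -818 (Q = -811 - 1*7 = -811 - 7 = -818)
C = 2065025/465801 (C = -818/((-6 + (-20)²) + 1229) + 1417/287 = -818/((-6 + 400) + 1229) + 1417*(1/287) = -818/(394 + 1229) + 1417/287 = -818/1623 + 1417/287 = 2065025/465801 ≈ 4.4333)
-1554 - C = -1554 - 1*2065025/465801 = -1554 - 2065025/465801 = -725919779/465801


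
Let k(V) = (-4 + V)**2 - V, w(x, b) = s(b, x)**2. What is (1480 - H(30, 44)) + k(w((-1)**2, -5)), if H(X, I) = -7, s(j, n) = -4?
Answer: 1615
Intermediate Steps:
w(x, b) = 16 (w(x, b) = (-4)**2 = 16)
(1480 - H(30, 44)) + k(w((-1)**2, -5)) = (1480 - 1*(-7)) + ((-4 + 16)**2 - 1*16) = (1480 + 7) + (12**2 - 16) = 1487 + (144 - 16) = 1487 + 128 = 1615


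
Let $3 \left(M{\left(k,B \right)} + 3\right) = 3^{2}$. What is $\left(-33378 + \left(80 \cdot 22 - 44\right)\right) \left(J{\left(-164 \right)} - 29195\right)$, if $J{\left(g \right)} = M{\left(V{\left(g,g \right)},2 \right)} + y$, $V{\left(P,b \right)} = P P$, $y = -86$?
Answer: $927095022$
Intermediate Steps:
$V{\left(P,b \right)} = P^{2}$
$M{\left(k,B \right)} = 0$ ($M{\left(k,B \right)} = -3 + \frac{3^{2}}{3} = -3 + \frac{1}{3} \cdot 9 = -3 + 3 = 0$)
$J{\left(g \right)} = -86$ ($J{\left(g \right)} = 0 - 86 = -86$)
$\left(-33378 + \left(80 \cdot 22 - 44\right)\right) \left(J{\left(-164 \right)} - 29195\right) = \left(-33378 + \left(80 \cdot 22 - 44\right)\right) \left(-86 - 29195\right) = \left(-33378 + \left(1760 - 44\right)\right) \left(-29281\right) = \left(-33378 + 1716\right) \left(-29281\right) = \left(-31662\right) \left(-29281\right) = 927095022$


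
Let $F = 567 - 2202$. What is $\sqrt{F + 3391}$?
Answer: $2 \sqrt{439} \approx 41.905$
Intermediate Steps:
$F = -1635$
$\sqrt{F + 3391} = \sqrt{-1635 + 3391} = \sqrt{1756} = 2 \sqrt{439}$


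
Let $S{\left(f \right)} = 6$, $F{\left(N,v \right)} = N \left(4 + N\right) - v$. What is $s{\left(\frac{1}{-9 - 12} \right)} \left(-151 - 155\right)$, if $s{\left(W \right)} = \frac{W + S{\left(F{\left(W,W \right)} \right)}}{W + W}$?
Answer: $19125$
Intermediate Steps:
$F{\left(N,v \right)} = - v + N \left(4 + N\right)$
$s{\left(W \right)} = \frac{6 + W}{2 W}$ ($s{\left(W \right)} = \frac{W + 6}{W + W} = \frac{6 + W}{2 W}$)
$s{\left(\frac{1}{-9 - 12} \right)} \left(-151 - 155\right) = \frac{6 + \frac{1}{-9 - 12}}{2 \frac{1}{-9 - 12}} \left(-151 - 155\right) = \frac{6 + \frac{1}{-21}}{2 \frac{1}{-21}} \left(-306\right) = \frac{6 - \frac{1}{21}}{2 \left(- \frac{1}{21}\right)} \left(-306\right) = \frac{1}{2} \left(-21\right) \frac{125}{21} \left(-306\right) = \left(- \frac{125}{2}\right) \left(-306\right) = 19125$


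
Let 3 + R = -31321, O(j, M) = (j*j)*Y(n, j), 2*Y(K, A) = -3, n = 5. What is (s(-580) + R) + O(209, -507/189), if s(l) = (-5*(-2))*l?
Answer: -205291/2 ≈ -1.0265e+5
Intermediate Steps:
Y(K, A) = -3/2 (Y(K, A) = (½)*(-3) = -3/2)
O(j, M) = -3*j²/2 (O(j, M) = (j*j)*(-3/2) = j²*(-3/2) = -3*j²/2)
R = -31324 (R = -3 - 31321 = -31324)
s(l) = 10*l
(s(-580) + R) + O(209, -507/189) = (10*(-580) - 31324) - 3/2*209² = (-5800 - 31324) - 3/2*43681 = -37124 - 131043/2 = -205291/2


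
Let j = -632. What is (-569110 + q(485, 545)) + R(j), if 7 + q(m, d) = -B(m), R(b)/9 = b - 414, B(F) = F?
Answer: -579016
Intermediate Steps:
R(b) = -3726 + 9*b (R(b) = 9*(b - 414) = 9*(-414 + b) = -3726 + 9*b)
q(m, d) = -7 - m
(-569110 + q(485, 545)) + R(j) = (-569110 + (-7 - 1*485)) + (-3726 + 9*(-632)) = (-569110 + (-7 - 485)) + (-3726 - 5688) = (-569110 - 492) - 9414 = -569602 - 9414 = -579016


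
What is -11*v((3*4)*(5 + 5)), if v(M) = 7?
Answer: -77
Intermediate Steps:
-11*v((3*4)*(5 + 5)) = -11*7 = -77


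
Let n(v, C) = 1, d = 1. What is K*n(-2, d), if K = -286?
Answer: -286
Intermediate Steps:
K*n(-2, d) = -286*1 = -286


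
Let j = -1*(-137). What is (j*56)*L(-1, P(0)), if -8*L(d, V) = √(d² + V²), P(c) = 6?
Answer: -959*√37 ≈ -5833.4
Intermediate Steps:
L(d, V) = -√(V² + d²)/8 (L(d, V) = -√(d² + V²)/8 = -√(V² + d²)/8)
j = 137
(j*56)*L(-1, P(0)) = (137*56)*(-√(6² + (-1)²)/8) = 7672*(-√(36 + 1)/8) = 7672*(-√37/8) = -959*√37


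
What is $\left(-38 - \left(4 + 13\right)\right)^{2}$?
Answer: $3025$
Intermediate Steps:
$\left(-38 - \left(4 + 13\right)\right)^{2} = \left(-38 - 17\right)^{2} = \left(-55\right)^{2} = 3025$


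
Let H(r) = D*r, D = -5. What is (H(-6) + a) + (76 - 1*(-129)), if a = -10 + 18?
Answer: 243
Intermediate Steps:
H(r) = -5*r
a = 8
(H(-6) + a) + (76 - 1*(-129)) = (-5*(-6) + 8) + (76 - 1*(-129)) = (30 + 8) + (76 + 129) = 38 + 205 = 243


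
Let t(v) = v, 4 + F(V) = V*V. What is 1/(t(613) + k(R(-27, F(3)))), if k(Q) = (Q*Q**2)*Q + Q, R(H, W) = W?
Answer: 1/1243 ≈ 0.00080451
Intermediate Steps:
F(V) = -4 + V**2 (F(V) = -4 + V*V = -4 + V**2)
k(Q) = Q + Q**4 (k(Q) = Q**3*Q + Q = Q**4 + Q = Q + Q**4)
1/(t(613) + k(R(-27, F(3)))) = 1/(613 + ((-4 + 3**2) + (-4 + 3**2)**4)) = 1/(613 + ((-4 + 9) + (-4 + 9)**4)) = 1/(613 + (5 + 5**4)) = 1/(613 + (5 + 625)) = 1/(613 + 630) = 1/1243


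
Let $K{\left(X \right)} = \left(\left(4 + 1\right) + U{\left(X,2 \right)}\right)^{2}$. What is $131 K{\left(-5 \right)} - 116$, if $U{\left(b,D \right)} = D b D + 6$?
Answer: $10495$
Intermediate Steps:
$U{\left(b,D \right)} = 6 + b D^{2}$ ($U{\left(b,D \right)} = b D^{2} + 6 = 6 + b D^{2}$)
$K{\left(X \right)} = \left(11 + 4 X\right)^{2}$ ($K{\left(X \right)} = \left(\left(4 + 1\right) + \left(6 + X 2^{2}\right)\right)^{2} = \left(5 + \left(6 + X 4\right)\right)^{2} = \left(5 + \left(6 + 4 X\right)\right)^{2} = \left(11 + 4 X\right)^{2}$)
$131 K{\left(-5 \right)} - 116 = 131 \left(11 + 4 \left(-5\right)\right)^{2} - 116 = 131 \left(11 - 20\right)^{2} - 116 = 131 \left(-9\right)^{2} - 116 = 131 \cdot 81 - 116 = 10611 - 116 = 10495$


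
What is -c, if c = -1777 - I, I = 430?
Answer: 2207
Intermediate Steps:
c = -2207 (c = -1777 - 1*430 = -1777 - 430 = -2207)
-c = -1*(-2207) = 2207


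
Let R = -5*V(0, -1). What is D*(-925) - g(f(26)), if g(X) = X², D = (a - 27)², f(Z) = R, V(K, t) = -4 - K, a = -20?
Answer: -2043725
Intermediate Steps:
R = 20 (R = -5*(-4 - 1*0) = -5*(-4 + 0) = -5*(-4) = 20)
f(Z) = 20
D = 2209 (D = (-20 - 27)² = (-47)² = 2209)
D*(-925) - g(f(26)) = 2209*(-925) - 1*20² = -2043325 - 1*400 = -2043325 - 400 = -2043725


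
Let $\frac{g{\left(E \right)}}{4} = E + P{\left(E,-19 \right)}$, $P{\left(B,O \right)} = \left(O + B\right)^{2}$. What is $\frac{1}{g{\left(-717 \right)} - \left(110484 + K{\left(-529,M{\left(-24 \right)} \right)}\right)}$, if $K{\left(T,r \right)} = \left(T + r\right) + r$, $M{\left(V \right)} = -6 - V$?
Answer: $\frac{1}{2053925} \approx 4.8687 \cdot 10^{-7}$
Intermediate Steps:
$P{\left(B,O \right)} = \left(B + O\right)^{2}$
$K{\left(T,r \right)} = T + 2 r$
$g{\left(E \right)} = 4 E + 4 \left(-19 + E\right)^{2}$ ($g{\left(E \right)} = 4 \left(E + \left(E - 19\right)^{2}\right) = 4 \left(E + \left(-19 + E\right)^{2}\right) = 4 E + 4 \left(-19 + E\right)^{2}$)
$\frac{1}{g{\left(-717 \right)} - \left(110484 + K{\left(-529,M{\left(-24 \right)} \right)}\right)} = \frac{1}{\left(4 \left(-717\right) + 4 \left(-19 - 717\right)^{2}\right) - \left(109955 + 2 \left(-6 - -24\right)\right)} = \frac{1}{\left(-2868 + 4 \left(-736\right)^{2}\right) - \left(109955 + 2 \left(-6 + 24\right)\right)} = \frac{1}{\left(-2868 + 4 \cdot 541696\right) - \left(109955 + 36\right)} = \frac{1}{\left(-2868 + 2166784\right) - 109991} = \frac{1}{2163916 - 109991} = \frac{1}{2053925}$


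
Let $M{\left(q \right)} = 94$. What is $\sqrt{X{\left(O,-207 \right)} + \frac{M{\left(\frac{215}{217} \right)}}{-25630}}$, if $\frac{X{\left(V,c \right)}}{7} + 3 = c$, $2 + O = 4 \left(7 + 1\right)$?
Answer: $\frac{i \sqrt{241410213055}}{12815} \approx 38.341 i$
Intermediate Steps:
$O = 30$ ($O = -2 + 4 \left(7 + 1\right) = -2 + 4 \cdot 8 = -2 + 32 = 30$)
$X{\left(V,c \right)} = -21 + 7 c$
$\sqrt{X{\left(O,-207 \right)} + \frac{M{\left(\frac{215}{217} \right)}}{-25630}} = \sqrt{\left(-21 + 7 \left(-207\right)\right) + \frac{94}{-25630}} = \sqrt{\left(-21 - 1449\right) + 94 \left(- \frac{1}{25630}\right)} = \sqrt{-1470 - \frac{47}{12815}} = \sqrt{- \frac{18838097}{12815}} = \frac{i \sqrt{241410213055}}{12815}$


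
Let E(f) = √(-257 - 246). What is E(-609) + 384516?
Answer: 384516 + I*√503 ≈ 3.8452e+5 + 22.428*I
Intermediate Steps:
E(f) = I*√503 (E(f) = √(-503) = I*√503)
E(-609) + 384516 = I*√503 + 384516 = 384516 + I*√503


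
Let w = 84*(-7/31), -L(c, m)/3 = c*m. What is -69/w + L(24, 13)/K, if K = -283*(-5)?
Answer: 825439/277340 ≈ 2.9763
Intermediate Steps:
L(c, m) = -3*c*m
K = 1415 (K = -283*(-5) = 1415)
w = -588/31 (w = 84*(-7*1/31) = 84*(-7/31) = -588/31 ≈ -18.968)
-69/w + L(24, 13)/K = -69/(-588/31) - 3*24*13/1415 = -69*(-31/588) - 936*1/1415 = 713/196 - 936/1415 = 825439/277340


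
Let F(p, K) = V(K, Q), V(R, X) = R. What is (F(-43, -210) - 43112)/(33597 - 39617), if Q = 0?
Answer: 21661/3010 ≈ 7.1963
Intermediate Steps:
F(p, K) = K
(F(-43, -210) - 43112)/(33597 - 39617) = (-210 - 43112)/(33597 - 39617) = -43322/(-6020) = -43322*(-1/6020) = 21661/3010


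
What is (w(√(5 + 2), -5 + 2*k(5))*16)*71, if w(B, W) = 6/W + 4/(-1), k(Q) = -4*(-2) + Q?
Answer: -29536/7 ≈ -4219.4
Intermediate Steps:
k(Q) = 8 + Q
w(B, W) = -4 + 6/W (w(B, W) = 6/W + 4*(-1) = 6/W - 4 = -4 + 6/W)
(w(√(5 + 2), -5 + 2*k(5))*16)*71 = ((-4 + 6/(-5 + 2*(8 + 5)))*16)*71 = ((-4 + 6/(-5 + 2*13))*16)*71 = ((-4 + 6/(-5 + 26))*16)*71 = ((-4 + 6/21)*16)*71 = ((-4 + 6*(1/21))*16)*71 = ((-4 + 2/7)*16)*71 = -26/7*16*71 = -416/7*71 = -29536/7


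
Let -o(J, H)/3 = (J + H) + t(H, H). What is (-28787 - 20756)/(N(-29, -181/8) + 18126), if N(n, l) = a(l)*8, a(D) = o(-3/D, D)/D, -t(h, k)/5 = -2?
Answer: -1623078223/593391750 ≈ -2.7353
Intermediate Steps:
t(h, k) = 10 (t(h, k) = -5*(-2) = 10)
o(J, H) = -30 - 3*H - 3*J (o(J, H) = -3*((J + H) + 10) = -3*((H + J) + 10) = -3*(10 + H + J) = -30 - 3*H - 3*J)
a(D) = (-30 - 3*D + 9/D)/D (a(D) = (-30 - 3*D - (-9)/D)/D = (-30 - 3*D + 9/D)/D)
N(n, l) = -24 - 240/l + 72/l² (N(n, l) = (-3 - 30/l + 9/l²)*8 = -24 - 240/l + 72/l²)
(-28787 - 20756)/(N(-29, -181/8) + 18126) = (-28787 - 20756)/((-24 - 240/((-181/8)) + 72/(-181/8)²) + 18126) = -49543/((-24 - 240/((-181*⅛)) + 72/(-181*⅛)²) + 18126) = -49543/((-24 - 240/(-181/8) + 72/(-181/8)²) + 18126) = -49543/((-24 - 240*(-8/181) + 72*(64/32761)) + 18126) = -49543/((-24 + 1920/181 + 4608/32761) + 18126) = -49543/(-434136/32761 + 18126) = -49543/593391750/32761 = -49543*32761/593391750 = -1623078223/593391750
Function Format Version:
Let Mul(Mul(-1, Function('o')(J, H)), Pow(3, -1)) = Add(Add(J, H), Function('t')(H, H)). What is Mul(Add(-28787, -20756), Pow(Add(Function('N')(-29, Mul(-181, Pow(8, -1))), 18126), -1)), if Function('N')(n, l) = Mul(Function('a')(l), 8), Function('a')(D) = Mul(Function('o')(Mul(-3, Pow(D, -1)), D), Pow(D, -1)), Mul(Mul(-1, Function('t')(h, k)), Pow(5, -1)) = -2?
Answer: Rational(-1623078223, 593391750) ≈ -2.7353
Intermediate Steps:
Function('t')(h, k) = 10 (Function('t')(h, k) = Mul(-5, -2) = 10)
Function('o')(J, H) = Add(-30, Mul(-3, H), Mul(-3, J)) (Function('o')(J, H) = Mul(-3, Add(Add(J, H), 10)) = Mul(-3, Add(Add(H, J), 10)) = Mul(-3, Add(10, H, J)) = Add(-30, Mul(-3, H), Mul(-3, J)))
Function('a')(D) = Mul(Pow(D, -1), Add(-30, Mul(-3, D), Mul(9, Pow(D, -1)))) (Function('a')(D) = Mul(Add(-30, Mul(-3, D), Mul(-3, Mul(-3, Pow(D, -1)))), Pow(D, -1)) = Mul(Add(-30, Mul(-3, D), Mul(9, Pow(D, -1))), Pow(D, -1)) = Mul(Pow(D, -1), Add(-30, Mul(-3, D), Mul(9, Pow(D, -1)))))
Function('N')(n, l) = Add(-24, Mul(-240, Pow(l, -1)), Mul(72, Pow(l, -2))) (Function('N')(n, l) = Mul(Add(-3, Mul(-30, Pow(l, -1)), Mul(9, Pow(l, -2))), 8) = Add(-24, Mul(-240, Pow(l, -1)), Mul(72, Pow(l, -2))))
Mul(Add(-28787, -20756), Pow(Add(Function('N')(-29, Mul(-181, Pow(8, -1))), 18126), -1)) = Mul(Add(-28787, -20756), Pow(Add(Add(-24, Mul(-240, Pow(Mul(-181, Pow(8, -1)), -1)), Mul(72, Pow(Mul(-181, Pow(8, -1)), -2))), 18126), -1)) = Mul(-49543, Pow(Add(Add(-24, Mul(-240, Pow(Mul(-181, Rational(1, 8)), -1)), Mul(72, Pow(Mul(-181, Rational(1, 8)), -2))), 18126), -1)) = Mul(-49543, Pow(Add(Add(-24, Mul(-240, Pow(Rational(-181, 8), -1)), Mul(72, Pow(Rational(-181, 8), -2))), 18126), -1)) = Mul(-49543, Pow(Add(Add(-24, Mul(-240, Rational(-8, 181)), Mul(72, Rational(64, 32761))), 18126), -1)) = Mul(-49543, Pow(Add(Add(-24, Rational(1920, 181), Rational(4608, 32761)), 18126), -1)) = Mul(-49543, Pow(Add(Rational(-434136, 32761), 18126), -1)) = Mul(-49543, Pow(Rational(593391750, 32761), -1)) = Mul(-49543, Rational(32761, 593391750)) = Rational(-1623078223, 593391750)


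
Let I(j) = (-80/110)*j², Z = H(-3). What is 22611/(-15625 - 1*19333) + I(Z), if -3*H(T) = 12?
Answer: -429395/34958 ≈ -12.283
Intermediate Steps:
H(T) = -4 (H(T) = -⅓*12 = -4)
Z = -4
I(j) = -8*j²/11 (I(j) = (-80*1/110)*j² = -8*j²/11)
22611/(-15625 - 1*19333) + I(Z) = 22611/(-15625 - 1*19333) - 8/11*(-4)² = 22611/(-15625 - 19333) - 8/11*16 = 22611/(-34958) - 128/11 = 22611*(-1/34958) - 128/11 = -22611/34958 - 128/11 = -429395/34958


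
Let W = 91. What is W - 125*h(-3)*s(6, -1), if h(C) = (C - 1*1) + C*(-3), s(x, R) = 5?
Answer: -3034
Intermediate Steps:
h(C) = -1 - 2*C (h(C) = (C - 1) - 3*C = (-1 + C) - 3*C = -1 - 2*C)
W - 125*h(-3)*s(6, -1) = 91 - 125*(-1 - 2*(-3))*5 = 91 - 125*(-1 + 6)*5 = 91 - 625*5 = 91 - 125*25 = 91 - 3125 = -3034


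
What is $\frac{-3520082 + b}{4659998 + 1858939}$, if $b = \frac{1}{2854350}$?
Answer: $- \frac{10047546056699}{18607327825950} \approx -0.53998$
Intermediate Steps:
$b = \frac{1}{2854350} \approx 3.5034 \cdot 10^{-7}$
$\frac{-3520082 + b}{4659998 + 1858939} = \frac{-3520082 + \frac{1}{2854350}}{4659998 + 1858939} = - \frac{10047546056699}{2854350 \cdot 6518937} = \left(- \frac{10047546056699}{2854350}\right) \frac{1}{6518937} = - \frac{10047546056699}{18607327825950}$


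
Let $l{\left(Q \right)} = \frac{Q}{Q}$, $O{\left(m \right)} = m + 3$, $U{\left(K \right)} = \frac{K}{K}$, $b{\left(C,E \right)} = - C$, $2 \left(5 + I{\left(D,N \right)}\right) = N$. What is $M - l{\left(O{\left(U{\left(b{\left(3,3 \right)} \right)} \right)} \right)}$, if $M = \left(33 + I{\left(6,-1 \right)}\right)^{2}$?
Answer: $\frac{3021}{4} \approx 755.25$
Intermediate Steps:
$I{\left(D,N \right)} = -5 + \frac{N}{2}$
$U{\left(K \right)} = 1$
$O{\left(m \right)} = 3 + m$
$l{\left(Q \right)} = 1$
$M = \frac{3025}{4}$ ($M = \left(33 + \left(-5 + \frac{1}{2} \left(-1\right)\right)\right)^{2} = \left(33 - \frac{11}{2}\right)^{2} = \left(\frac{55}{2}\right)^{2} = \frac{3025}{4} \approx 756.25$)
$M - l{\left(O{\left(U{\left(b{\left(3,3 \right)} \right)} \right)} \right)} = \frac{3025}{4} - 1 = \frac{3021}{4}$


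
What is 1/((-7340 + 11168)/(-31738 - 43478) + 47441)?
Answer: 6268/297359869 ≈ 2.1079e-5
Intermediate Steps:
1/((-7340 + 11168)/(-31738 - 43478) + 47441) = 1/(3828/(-75216) + 47441) = 1/(3828*(-1/75216) + 47441) = 1/(-319/6268 + 47441) = 1/(297359869/6268) = 6268/297359869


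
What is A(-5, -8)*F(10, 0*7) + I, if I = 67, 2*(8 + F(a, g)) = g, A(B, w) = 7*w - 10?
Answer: 595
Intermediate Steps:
A(B, w) = -10 + 7*w
F(a, g) = -8 + g/2
A(-5, -8)*F(10, 0*7) + I = (-10 + 7*(-8))*(-8 + (0*7)/2) + 67 = (-10 - 56)*(-8 + (½)*0) + 67 = -66*(-8 + 0) + 67 = -66*(-8) + 67 = 528 + 67 = 595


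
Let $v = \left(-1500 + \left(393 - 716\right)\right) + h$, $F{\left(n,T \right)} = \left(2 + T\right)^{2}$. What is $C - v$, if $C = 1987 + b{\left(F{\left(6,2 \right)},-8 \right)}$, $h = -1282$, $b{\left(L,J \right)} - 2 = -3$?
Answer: $5091$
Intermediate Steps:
$b{\left(L,J \right)} = -1$ ($b{\left(L,J \right)} = 2 - 3 = -1$)
$v = -3105$ ($v = \left(-1500 + \left(393 - 716\right)\right) - 1282 = \left(-1500 - 323\right) - 1282 = -1823 - 1282 = -3105$)
$C = 1986$ ($C = 1987 - 1 = 1986$)
$C - v = 1986 - -3105 = 1986 + 3105 = 5091$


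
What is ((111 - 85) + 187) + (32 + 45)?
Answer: 290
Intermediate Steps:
((111 - 85) + 187) + (32 + 45) = (26 + 187) + 77 = 213 + 77 = 290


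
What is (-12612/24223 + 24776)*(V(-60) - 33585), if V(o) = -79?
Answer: -20202992981504/24223 ≈ -8.3404e+8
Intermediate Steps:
(-12612/24223 + 24776)*(V(-60) - 33585) = (-12612/24223 + 24776)*(-79 - 33585) = (-12612*1/24223 + 24776)*(-33664) = (-12612/24223 + 24776)*(-33664) = (600136436/24223)*(-33664) = -20202992981504/24223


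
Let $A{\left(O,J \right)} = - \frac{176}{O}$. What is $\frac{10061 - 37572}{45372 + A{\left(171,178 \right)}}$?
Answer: $- \frac{4704381}{7758436} \approx -0.60636$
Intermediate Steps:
$\frac{10061 - 37572}{45372 + A{\left(171,178 \right)}} = \frac{10061 - 37572}{45372 - \frac{176}{171}} = - \frac{27511}{45372 - \frac{176}{171}} = - \frac{27511}{\frac{7758436}{171}} = \left(-27511\right) \frac{171}{7758436} = - \frac{4704381}{7758436}$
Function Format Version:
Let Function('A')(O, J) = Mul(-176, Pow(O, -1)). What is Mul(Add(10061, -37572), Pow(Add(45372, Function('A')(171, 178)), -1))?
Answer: Rational(-4704381, 7758436) ≈ -0.60636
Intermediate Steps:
Mul(Add(10061, -37572), Pow(Add(45372, Function('A')(171, 178)), -1)) = Mul(Add(10061, -37572), Pow(Add(45372, Mul(-176, Pow(171, -1))), -1)) = Mul(-27511, Pow(Add(45372, Mul(-176, Rational(1, 171))), -1)) = Mul(-27511, Pow(Add(45372, Rational(-176, 171)), -1)) = Mul(-27511, Pow(Rational(7758436, 171), -1)) = Mul(-27511, Rational(171, 7758436)) = Rational(-4704381, 7758436)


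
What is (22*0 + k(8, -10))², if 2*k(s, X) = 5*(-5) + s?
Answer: 289/4 ≈ 72.250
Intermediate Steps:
k(s, X) = -25/2 + s/2 (k(s, X) = (5*(-5) + s)/2 = (-25 + s)/2 = -25/2 + s/2)
(22*0 + k(8, -10))² = (22*0 + (-25/2 + (½)*8))² = (0 + (-25/2 + 4))² = (0 - 17/2)² = (-17/2)² = 289/4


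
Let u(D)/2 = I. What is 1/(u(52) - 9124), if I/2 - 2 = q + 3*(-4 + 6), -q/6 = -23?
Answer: -1/8540 ≈ -0.00011710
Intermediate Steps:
q = 138 (q = -6*(-23) = 138)
I = 292 (I = 4 + 2*(138 + 3*(-4 + 6)) = 4 + 2*(138 + 3*2) = 4 + 2*(138 + 6) = 4 + 2*144 = 4 + 288 = 292)
u(D) = 584 (u(D) = 2*292 = 584)
1/(u(52) - 9124) = 1/(584 - 9124) = 1/(-8540) = -1/8540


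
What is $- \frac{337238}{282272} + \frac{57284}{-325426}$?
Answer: $- \frac{31478920659}{22964661968} \approx -1.3708$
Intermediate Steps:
$- \frac{337238}{282272} + \frac{57284}{-325426} = \left(-337238\right) \frac{1}{282272} + 57284 \left(- \frac{1}{325426}\right) = - \frac{168619}{141136} - \frac{28642}{162713} = - \frac{31478920659}{22964661968}$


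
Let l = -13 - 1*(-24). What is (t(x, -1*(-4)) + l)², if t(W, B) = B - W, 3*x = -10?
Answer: 3025/9 ≈ 336.11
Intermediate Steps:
x = -10/3 (x = (⅓)*(-10) = -10/3 ≈ -3.3333)
l = 11 (l = -13 + 24 = 11)
(t(x, -1*(-4)) + l)² = ((-1*(-4) - 1*(-10/3)) + 11)² = ((4 + 10/3) + 11)² = (22/3 + 11)² = (55/3)² = 3025/9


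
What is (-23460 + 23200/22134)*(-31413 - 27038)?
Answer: 15175061479220/11067 ≈ 1.3712e+9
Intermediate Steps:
(-23460 + 23200/22134)*(-31413 - 27038) = (-23460 + 23200*(1/22134))*(-58451) = (-23460 + 11600/11067)*(-58451) = -259620220/11067*(-58451) = 15175061479220/11067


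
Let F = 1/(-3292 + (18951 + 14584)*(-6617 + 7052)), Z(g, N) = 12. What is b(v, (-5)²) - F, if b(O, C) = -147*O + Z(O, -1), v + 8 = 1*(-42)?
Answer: 107370595745/14584433 ≈ 7362.0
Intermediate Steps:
v = -50 (v = -8 + 1*(-42) = -8 - 42 = -50)
b(O, C) = 12 - 147*O (b(O, C) = -147*O + 12 = 12 - 147*O)
F = 1/14584433 (F = 1/(-3292 + 33535*435) = 1/(-3292 + 14587725) = 1/14584433 ≈ 6.8566e-8)
b(v, (-5)²) - F = (12 - 147*(-50)) - 1*1/14584433 = (12 + 7350) - 1/14584433 = 7362 - 1/14584433 = 107370595745/14584433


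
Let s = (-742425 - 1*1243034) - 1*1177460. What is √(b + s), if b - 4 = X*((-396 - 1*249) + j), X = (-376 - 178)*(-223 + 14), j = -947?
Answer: I*√187494227 ≈ 13693.0*I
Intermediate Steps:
X = 115786 (X = -554*(-209) = 115786)
s = -3162919 (s = (-742425 - 1243034) - 1177460 = -1985459 - 1177460 = -3162919)
b = -184331308 (b = 4 + 115786*((-396 - 1*249) - 947) = 4 + 115786*((-396 - 249) - 947) = 4 + 115786*(-645 - 947) = 4 + 115786*(-1592) = 4 - 184331312 = -184331308)
√(b + s) = √(-184331308 - 3162919) = √(-187494227) = I*√187494227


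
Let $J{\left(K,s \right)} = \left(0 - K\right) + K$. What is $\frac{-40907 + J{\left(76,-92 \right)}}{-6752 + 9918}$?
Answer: $- \frac{40907}{3166} \approx -12.921$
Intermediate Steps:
$J{\left(K,s \right)} = 0$ ($J{\left(K,s \right)} = - K + K = 0$)
$\frac{-40907 + J{\left(76,-92 \right)}}{-6752 + 9918} = \frac{-40907 + 0}{-6752 + 9918} = - \frac{40907}{3166}$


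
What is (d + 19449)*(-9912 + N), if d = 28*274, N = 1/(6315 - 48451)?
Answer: -11327140786993/42136 ≈ -2.6882e+8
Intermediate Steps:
N = -1/42136 (N = 1/(-42136) = -1/42136 ≈ -2.3733e-5)
d = 7672
(d + 19449)*(-9912 + N) = (7672 + 19449)*(-9912 - 1/42136) = 27121*(-417652033/42136) = -11327140786993/42136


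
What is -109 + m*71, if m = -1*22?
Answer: -1671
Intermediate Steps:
m = -22
-109 + m*71 = -109 - 22*71 = -109 - 1562 = -1671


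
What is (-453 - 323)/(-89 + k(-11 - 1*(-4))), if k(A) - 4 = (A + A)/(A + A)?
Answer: 194/21 ≈ 9.2381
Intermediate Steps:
k(A) = 5 (k(A) = 4 + (A + A)/(A + A) = 4 + (2*A)/((2*A)) = 4 + (2*A)*(1/(2*A)) = 4 + 1 = 5)
(-453 - 323)/(-89 + k(-11 - 1*(-4))) = (-453 - 323)/(-89 + 5) = -776/(-84) = -776*(-1/84) = 194/21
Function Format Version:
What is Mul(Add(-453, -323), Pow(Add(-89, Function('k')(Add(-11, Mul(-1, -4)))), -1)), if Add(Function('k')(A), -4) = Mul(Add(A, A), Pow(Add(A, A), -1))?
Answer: Rational(194, 21) ≈ 9.2381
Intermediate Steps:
Function('k')(A) = 5 (Function('k')(A) = Add(4, Mul(Add(A, A), Pow(Add(A, A), -1))) = Add(4, Mul(Mul(2, A), Pow(Mul(2, A), -1))) = Add(4, Mul(Mul(2, A), Mul(Rational(1, 2), Pow(A, -1)))) = Add(4, 1) = 5)
Mul(Add(-453, -323), Pow(Add(-89, Function('k')(Add(-11, Mul(-1, -4)))), -1)) = Mul(Add(-453, -323), Pow(Add(-89, 5), -1)) = Mul(-776, Pow(-84, -1)) = Mul(-776, Rational(-1, 84)) = Rational(194, 21)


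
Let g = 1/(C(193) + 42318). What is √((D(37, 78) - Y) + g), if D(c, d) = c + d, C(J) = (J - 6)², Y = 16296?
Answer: I*√96653649573502/77287 ≈ 127.2*I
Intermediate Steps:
C(J) = (-6 + J)²
g = 1/77287 (g = 1/((-6 + 193)² + 42318) = 1/(187² + 42318) = 1/(34969 + 42318) = 1/77287 ≈ 1.2939e-5)
√((D(37, 78) - Y) + g) = √(((37 + 78) - 1*16296) + 1/77287) = √((115 - 16296) + 1/77287) = √(-16181 + 1/77287) = √(-1250580946/77287) = I*√96653649573502/77287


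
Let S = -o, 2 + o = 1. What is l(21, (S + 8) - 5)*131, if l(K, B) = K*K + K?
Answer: 60522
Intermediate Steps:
o = -1 (o = -2 + 1 = -1)
S = 1 (S = -1*(-1) = 1)
l(K, B) = K + K**2 (l(K, B) = K**2 + K = K + K**2)
l(21, (S + 8) - 5)*131 = (21*(1 + 21))*131 = (21*22)*131 = 462*131 = 60522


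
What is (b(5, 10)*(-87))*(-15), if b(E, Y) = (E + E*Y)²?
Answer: 3947625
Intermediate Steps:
(b(5, 10)*(-87))*(-15) = ((5²*(1 + 10)²)*(-87))*(-15) = ((25*11²)*(-87))*(-15) = ((25*121)*(-87))*(-15) = (3025*(-87))*(-15) = -263175*(-15) = 3947625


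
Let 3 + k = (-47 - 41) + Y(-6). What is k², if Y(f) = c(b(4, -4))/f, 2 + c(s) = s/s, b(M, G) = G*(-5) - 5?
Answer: 297025/36 ≈ 8250.7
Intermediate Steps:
b(M, G) = -5 - 5*G (b(M, G) = -5*G - 5 = -5 - 5*G)
c(s) = -1 (c(s) = -2 + s/s = -2 + 1 = -1)
Y(f) = -1/f
k = -545/6 (k = -3 + ((-47 - 41) - 1/(-6)) = -3 + (-88 - 1*(-⅙)) = -3 + (-88 + ⅙) = -3 - 527/6 = -545/6 ≈ -90.833)
k² = (-545/6)² = 297025/36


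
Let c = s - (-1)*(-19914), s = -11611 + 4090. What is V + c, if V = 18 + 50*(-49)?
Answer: -29867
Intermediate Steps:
s = -7521
V = -2432 (V = 18 - 2450 = -2432)
c = -27435 (c = -7521 - (-1)*(-19914) = -7521 - 1*19914 = -7521 - 19914 = -27435)
V + c = -2432 - 27435 = -29867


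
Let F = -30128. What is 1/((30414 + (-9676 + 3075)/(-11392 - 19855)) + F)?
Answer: 31247/8943243 ≈ 0.0034939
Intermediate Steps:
1/((30414 + (-9676 + 3075)/(-11392 - 19855)) + F) = 1/((30414 + (-9676 + 3075)/(-11392 - 19855)) - 30128) = 1/((30414 - 6601/(-31247)) - 30128) = 1/((30414 - 6601*(-1/31247)) - 30128) = 1/((30414 + 6601/31247) - 30128) = 1/(950352859/31247 - 30128) = 1/(8943243/31247) = 31247/8943243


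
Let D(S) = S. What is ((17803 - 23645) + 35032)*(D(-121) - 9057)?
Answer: -267905820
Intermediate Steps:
((17803 - 23645) + 35032)*(D(-121) - 9057) = ((17803 - 23645) + 35032)*(-121 - 9057) = (-5842 + 35032)*(-9178) = 29190*(-9178) = -267905820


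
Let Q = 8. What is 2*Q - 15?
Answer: 1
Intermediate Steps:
2*Q - 15 = 2*8 - 15 = 16 - 15 = 1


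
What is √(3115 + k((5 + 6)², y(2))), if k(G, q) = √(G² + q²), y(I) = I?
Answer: √(3115 + √14645) ≈ 56.886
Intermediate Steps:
√(3115 + k((5 + 6)², y(2))) = √(3115 + √(((5 + 6)²)² + 2²)) = √(3115 + √((11²)² + 4)) = √(3115 + √(121² + 4)) = √(3115 + √(14641 + 4)) = √(3115 + √14645)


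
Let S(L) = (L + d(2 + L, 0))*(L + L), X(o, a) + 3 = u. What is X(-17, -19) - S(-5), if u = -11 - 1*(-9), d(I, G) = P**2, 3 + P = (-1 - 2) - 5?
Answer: 1155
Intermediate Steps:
P = -11 (P = -3 + ((-1 - 2) - 5) = -3 + (-3 - 5) = -3 - 8 = -11)
d(I, G) = 121 (d(I, G) = (-11)**2 = 121)
u = -2 (u = -11 + 9 = -2)
X(o, a) = -5 (X(o, a) = -3 - 2 = -5)
S(L) = 2*L*(121 + L) (S(L) = (L + 121)*(L + L) = (121 + L)*(2*L) = 2*L*(121 + L))
X(-17, -19) - S(-5) = -5 - 2*(-5)*(121 - 5) = -5 - 2*(-5)*116 = -5 - 1*(-1160) = -5 + 1160 = 1155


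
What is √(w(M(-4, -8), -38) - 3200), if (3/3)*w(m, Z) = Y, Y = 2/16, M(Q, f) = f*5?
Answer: I*√51198/4 ≈ 56.567*I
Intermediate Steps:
M(Q, f) = 5*f
Y = ⅛ (Y = 2*(1/16) = ⅛ ≈ 0.12500)
w(m, Z) = ⅛
√(w(M(-4, -8), -38) - 3200) = √(⅛ - 3200) = √(-25599/8) = I*√51198/4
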